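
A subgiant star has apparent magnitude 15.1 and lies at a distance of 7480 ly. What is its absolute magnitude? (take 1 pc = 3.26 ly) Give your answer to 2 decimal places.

d = 7480 ly / 3.26 = 2294 pc
5 log₁₀(d/10 pc) = 5 log₁₀(2294) − 5 = 11.803
M = m − 5 log₁₀(d/10) = 15.1 − 11.803 = 3.297

M ≈ 3.30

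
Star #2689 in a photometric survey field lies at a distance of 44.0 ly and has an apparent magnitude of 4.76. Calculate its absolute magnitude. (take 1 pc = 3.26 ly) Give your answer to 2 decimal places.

M ≈ 4.11

d = 44.0 ly / 3.26 = 13.50 pc
5 log₁₀(d/10 pc) = 5 log₁₀(13.50) − 5 = 0.651
M = m − 5 log₁₀(d/10) = 4.76 − 0.651 = 4.109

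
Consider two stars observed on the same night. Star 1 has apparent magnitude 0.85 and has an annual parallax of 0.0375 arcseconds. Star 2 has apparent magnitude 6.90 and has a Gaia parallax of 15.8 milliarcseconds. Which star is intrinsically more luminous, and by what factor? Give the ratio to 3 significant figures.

Star 1: d = 1/p = 1/0.0375″ = 26.67 pc
Star 1: M = m − 5 log₁₀ d + 5 = 0.85 − 5·1.4260 + 5 = -1.280
Star 2: p = 15.8 mas = 0.0158″ → d = 1/p = 63.29 pc
Star 2: M = m − 5 log₁₀ d + 5 = 6.90 − 5·1.8013 + 5 = 2.893
ΔM = M_1 − M_2 = -1.280 − (2.893) = -4.173; smaller M is more luminous → Star 1.
L ratio = 10^(0.4 |ΔM|) = 10^1.669 = 46.69

Star 1 is more luminous, by a factor of 46.7.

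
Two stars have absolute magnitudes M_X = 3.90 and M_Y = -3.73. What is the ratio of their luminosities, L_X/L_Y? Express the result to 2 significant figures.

L_X/L_Y ≈ 8.9×10^-4

ΔM = M_X − M_Y = 7.63
L_X/L_Y = 10^(−0.4 ΔM) = 10^-3.052 = 8.872×10^-4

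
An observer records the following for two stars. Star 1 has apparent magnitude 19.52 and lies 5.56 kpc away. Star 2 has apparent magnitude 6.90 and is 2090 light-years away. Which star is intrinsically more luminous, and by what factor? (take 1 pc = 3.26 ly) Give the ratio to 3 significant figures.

Star 2 is more luminous, by a factor of 1480.

Star 1: d = 5.56 kpc = 5560 pc
Star 1: M = m − 5 log₁₀ d + 5 = 19.52 − 5·3.7451 + 5 = 5.795
Star 2: d = 2090 ly / 3.26 = 641.1 pc
Star 2: M = m − 5 log₁₀ d + 5 = 6.90 − 5·2.8069 + 5 = -2.135
ΔM = M_1 − M_2 = 5.795 − (-2.135) = 7.929; smaller M is more luminous → Star 2.
L ratio = 10^(0.4 |ΔM|) = 10^3.172 = 1485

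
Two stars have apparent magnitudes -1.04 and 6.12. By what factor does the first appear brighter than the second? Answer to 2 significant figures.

Δm = -1.04 − (6.12) = -7.16
Flux ratio = 10^(−0.4 Δm) = 10^(−0.4 × -7.16) = 10^2.864 = 731.1

730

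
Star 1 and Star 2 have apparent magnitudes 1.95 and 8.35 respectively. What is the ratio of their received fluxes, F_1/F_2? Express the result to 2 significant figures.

F_1/F_2 ≈ 360

Magnitude difference = -6.40
Flux ratio = 10^(−0.4 Δm) = 10^(−0.4 × -6.40) = 10^2.560 = 363.1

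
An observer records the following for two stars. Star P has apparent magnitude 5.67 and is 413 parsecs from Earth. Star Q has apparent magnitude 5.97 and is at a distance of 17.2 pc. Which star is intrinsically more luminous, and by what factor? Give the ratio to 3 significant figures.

Star P is more luminous, by a factor of 760.

Star P: M = m − 5 log₁₀ d + 5 = 5.67 − 5·2.6160 + 5 = -2.410
Star Q: M = m − 5 log₁₀ d + 5 = 5.97 − 5·1.2355 + 5 = 4.792
ΔM = M_P − M_Q = -2.410 − (4.792) = -7.202; smaller M is more luminous → Star P.
L ratio = 10^(0.4 |ΔM|) = 10^2.881 = 760.1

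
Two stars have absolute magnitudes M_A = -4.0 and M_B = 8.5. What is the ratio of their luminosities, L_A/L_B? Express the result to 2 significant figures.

ΔM = M_A − M_B = -12.5
L_A/L_B = 10^(−0.4 ΔM) = 10^5.000 = 100000

L_A/L_B ≈ 100000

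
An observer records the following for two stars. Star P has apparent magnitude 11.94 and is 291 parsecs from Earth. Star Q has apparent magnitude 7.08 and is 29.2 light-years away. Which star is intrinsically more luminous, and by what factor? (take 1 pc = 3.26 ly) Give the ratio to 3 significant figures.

Star P: M = m − 5 log₁₀ d + 5 = 11.94 − 5·2.4639 + 5 = 4.621
Star Q: d = 29.2 ly / 3.26 = 8.957 pc
Star Q: M = m − 5 log₁₀ d + 5 = 7.08 − 5·0.9522 + 5 = 7.319
ΔM = M_P − M_Q = 4.621 − (7.319) = -2.699; smaller M is more luminous → Star P.
L ratio = 10^(0.4 |ΔM|) = 10^1.079 = 12.01

Star P is more luminous, by a factor of 12.0.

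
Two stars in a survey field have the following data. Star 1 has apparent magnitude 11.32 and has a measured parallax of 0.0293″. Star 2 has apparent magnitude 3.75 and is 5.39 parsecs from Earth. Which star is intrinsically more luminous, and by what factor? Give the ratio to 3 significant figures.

Star 1: d = 1/p = 1/0.0293″ = 34.13 pc
Star 1: M = m − 5 log₁₀ d + 5 = 11.32 − 5·1.5331 + 5 = 8.654
Star 2: M = m − 5 log₁₀ d + 5 = 3.75 − 5·0.7316 + 5 = 5.092
ΔM = M_1 − M_2 = 8.654 − (5.092) = 3.562; smaller M is more luminous → Star 2.
L ratio = 10^(0.4 |ΔM|) = 10^1.425 = 26.60

Star 2 is more luminous, by a factor of 26.6.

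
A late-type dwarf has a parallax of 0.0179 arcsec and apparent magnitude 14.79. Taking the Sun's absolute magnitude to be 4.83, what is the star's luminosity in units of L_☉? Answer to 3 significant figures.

d = 1/p = 1/0.0179″ = 55.87 pc
M = m − 5 log₁₀ d + 5 = 14.79 − 5·1.7471 + 5 = 11.054
M − M_☉ = 11.054 − 4.83 = 6.224
L/L_☉ = 10^(−0.4 × 6.224) = 3.238×10^-3

L/L_☉ ≈ 3.24×10^-3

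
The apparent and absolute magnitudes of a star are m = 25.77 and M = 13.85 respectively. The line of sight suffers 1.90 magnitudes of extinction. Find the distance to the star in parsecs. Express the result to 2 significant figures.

d ≈ 1000 pc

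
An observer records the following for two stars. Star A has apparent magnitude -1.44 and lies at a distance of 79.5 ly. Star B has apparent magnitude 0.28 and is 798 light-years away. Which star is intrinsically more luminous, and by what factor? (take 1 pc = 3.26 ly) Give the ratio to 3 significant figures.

Star A: d = 79.5 ly / 3.26 = 24.39 pc
Star A: M = m − 5 log₁₀ d + 5 = -1.44 − 5·1.3871 + 5 = -3.376
Star B: d = 798 ly / 3.26 = 244.8 pc
Star B: M = m − 5 log₁₀ d + 5 = 0.28 − 5·2.3888 + 5 = -6.664
ΔM = M_A − M_B = -3.376 − (-6.664) = 3.288; smaller M is more luminous → Star B.
L ratio = 10^(0.4 |ΔM|) = 10^1.315 = 20.67

Star B is more luminous, by a factor of 20.7.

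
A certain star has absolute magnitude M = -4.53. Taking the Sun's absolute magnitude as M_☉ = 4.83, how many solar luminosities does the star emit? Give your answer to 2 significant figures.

L/L_☉ ≈ 5500

M − M_☉ = -4.53 − 4.83 = -9.360
L/L_☉ = 10^(−0.4 (M − M_☉)) = 10^3.744 = 5546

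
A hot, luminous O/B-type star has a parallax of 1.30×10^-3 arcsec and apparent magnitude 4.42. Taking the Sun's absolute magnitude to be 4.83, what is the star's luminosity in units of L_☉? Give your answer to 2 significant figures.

L/L_☉ ≈ 8600

d = 1/p = 1/1.30×10^-3″ = 769.2 pc
M = m − 5 log₁₀ d + 5 = 4.42 − 5·2.8861 + 5 = -5.010
M − M_☉ = -5.010 − 4.83 = -9.840
L/L_☉ = 10^(−0.4 × -9.840) = 8632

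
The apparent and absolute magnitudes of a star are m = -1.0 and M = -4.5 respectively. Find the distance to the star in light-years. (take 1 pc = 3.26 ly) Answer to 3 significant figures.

d ≈ 163 ly

μ = m − M = 3.500
m − M = 5 log₁₀ d − 5
log₁₀ d = (m − M)/5 + 1 = 1.7000
d = 10^1.7000 = 50.12 pc
= 163.4 ly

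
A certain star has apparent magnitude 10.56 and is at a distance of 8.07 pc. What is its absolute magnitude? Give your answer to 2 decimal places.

M ≈ 11.03

5 log₁₀(d/10 pc) = 5 log₁₀(8.070) − 5 = -0.466
M = m − 5 log₁₀(d/10) = 10.56 + 0.466 = 11.026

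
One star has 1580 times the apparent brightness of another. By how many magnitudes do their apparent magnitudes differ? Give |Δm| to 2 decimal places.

|Δm| ≈ 8.00

Pogson: Δm = −2.5 log₁₀(ratio) = −2.5 log₁₀(1580) = −2.5 × 3.1987 = -7.997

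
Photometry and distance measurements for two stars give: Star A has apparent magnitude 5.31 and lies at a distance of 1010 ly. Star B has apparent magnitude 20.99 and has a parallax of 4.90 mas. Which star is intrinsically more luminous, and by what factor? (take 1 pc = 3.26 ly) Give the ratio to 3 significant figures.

Star A is more luminous, by a factor of 4.31×10^6.

Star A: d = 1010 ly / 3.26 = 309.8 pc
Star A: M = m − 5 log₁₀ d + 5 = 5.31 − 5·2.4911 + 5 = -2.146
Star B: p = 4.90 mas = 4.90×10^-3″ → d = 1/p = 204.1 pc
Star B: M = m − 5 log₁₀ d + 5 = 20.99 − 5·2.3098 + 5 = 14.441
ΔM = M_A − M_B = -2.146 − (14.441) = -16.586; smaller M is more luminous → Star A.
L ratio = 10^(0.4 |ΔM|) = 10^6.635 = 4.311×10^6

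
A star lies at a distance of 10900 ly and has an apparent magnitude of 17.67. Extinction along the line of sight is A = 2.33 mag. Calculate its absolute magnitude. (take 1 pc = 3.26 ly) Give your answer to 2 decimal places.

d = 10900 ly / 3.26 = 3344 pc
5 log₁₀(d/10 pc) = 5 log₁₀(3344) − 5 = 12.621
M = m − 5 log₁₀(d/10) − A = 17.67 − 12.621 − 2.33 = 2.719

M ≈ 2.72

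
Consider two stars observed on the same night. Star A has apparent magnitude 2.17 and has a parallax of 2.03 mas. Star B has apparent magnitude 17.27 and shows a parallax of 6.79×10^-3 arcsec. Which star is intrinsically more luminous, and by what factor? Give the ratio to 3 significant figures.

Star A: p = 2.03 mas = 2.03×10^-3″ → d = 1/p = 492.6 pc
Star A: M = m − 5 log₁₀ d + 5 = 2.17 − 5·2.6925 + 5 = -6.293
Star B: d = 1/p = 1/6.79×10^-3″ = 147.3 pc
Star B: M = m − 5 log₁₀ d + 5 = 17.27 − 5·2.1681 + 5 = 11.429
ΔM = M_A − M_B = -6.293 − (11.429) = -17.722; smaller M is more luminous → Star A.
L ratio = 10^(0.4 |ΔM|) = 10^7.089 = 1.227×10^7

Star A is more luminous, by a factor of 1.23×10^7.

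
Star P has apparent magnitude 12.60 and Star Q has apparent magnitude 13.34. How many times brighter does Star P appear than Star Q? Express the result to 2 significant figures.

2.0

Δm = 12.60 − (13.34) = -0.74
Flux ratio = 10^(−0.4 Δm) = 10^(−0.4 × -0.74) = 10^0.296 = 1.977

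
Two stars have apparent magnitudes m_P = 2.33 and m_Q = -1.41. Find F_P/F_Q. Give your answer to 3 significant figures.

Magnitude difference = 3.74
Flux ratio = 10^(−0.4 Δm) = 10^(−0.4 × 3.74) = 10^-1.496 = 0.03192

F_P/F_Q ≈ 0.0319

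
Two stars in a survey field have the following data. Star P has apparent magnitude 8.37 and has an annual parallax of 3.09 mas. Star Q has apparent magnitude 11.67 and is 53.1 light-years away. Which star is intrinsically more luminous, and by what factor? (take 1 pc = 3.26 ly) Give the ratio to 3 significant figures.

Star P is more luminous, by a factor of 8250.

Star P: p = 3.09 mas = 3.09×10^-3″ → d = 1/p = 323.6 pc
Star P: M = m − 5 log₁₀ d + 5 = 8.37 − 5·2.5100 + 5 = 0.820
Star Q: d = 53.1 ly / 3.26 = 16.29 pc
Star Q: M = m − 5 log₁₀ d + 5 = 11.67 − 5·1.2119 + 5 = 10.611
ΔM = M_P − M_Q = 0.820 − (10.611) = -9.791; smaller M is more luminous → Star P.
L ratio = 10^(0.4 |ΔM|) = 10^3.916 = 8248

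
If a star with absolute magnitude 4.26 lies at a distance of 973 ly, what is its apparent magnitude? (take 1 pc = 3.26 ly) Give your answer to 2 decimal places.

m ≈ 11.63

d = 973 ly / 3.26 = 298.5 pc
m = M + 5 log₁₀ d − 5 = 4.26 + 5·2.4749 − 5 = 11.634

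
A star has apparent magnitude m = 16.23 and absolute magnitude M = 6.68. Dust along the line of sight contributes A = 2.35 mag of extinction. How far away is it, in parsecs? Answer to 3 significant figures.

d ≈ 275 pc

m − M = 5 log₁₀(d/10 pc) + A  ⇒  16.23 − (6.68) − 2.35 = 5 log₁₀(d/10)
7.200 = 5 log₁₀(d/10)
log₁₀ d = (m − M − A)/5 + 1 = 2.4400
d = 10^2.4400 = 275.4 pc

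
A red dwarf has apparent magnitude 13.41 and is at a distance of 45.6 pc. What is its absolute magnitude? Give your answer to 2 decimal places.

5 log₁₀(d/10 pc) = 5 log₁₀(45.60) − 5 = 3.295
M = m − 5 log₁₀(d/10) = 13.41 − 3.295 = 10.115

M ≈ 10.12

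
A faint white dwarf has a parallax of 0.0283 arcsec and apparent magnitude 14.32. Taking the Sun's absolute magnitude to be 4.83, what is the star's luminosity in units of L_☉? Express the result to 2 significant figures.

L/L_☉ ≈ 2.0×10^-3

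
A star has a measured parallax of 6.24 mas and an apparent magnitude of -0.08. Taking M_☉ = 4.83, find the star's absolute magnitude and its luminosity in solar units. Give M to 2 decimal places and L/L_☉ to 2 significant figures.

M ≈ -6.10; L/L_☉ ≈ 24000

d = 1/p = 1000/6.24 mas = 160.3 pc
M = m − 5 log₁₀ d + 5 = -0.08 − 5·2.2048 + 5 = -6.104
M − M_☉ = -6.104 − 4.83 = -10.934
L/L_☉ = 10^(−0.4 × -10.934) = 23640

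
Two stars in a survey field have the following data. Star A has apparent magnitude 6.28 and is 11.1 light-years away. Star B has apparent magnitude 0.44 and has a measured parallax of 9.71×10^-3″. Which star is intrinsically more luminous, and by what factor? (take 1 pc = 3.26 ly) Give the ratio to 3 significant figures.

Star A: d = 11.1 ly / 3.26 = 3.405 pc
Star A: M = m − 5 log₁₀ d + 5 = 6.28 − 5·0.5321 + 5 = 8.619
Star B: d = 1/p = 1/9.71×10^-3″ = 103.0 pc
Star B: M = m − 5 log₁₀ d + 5 = 0.44 − 5·2.0128 + 5 = -4.624
ΔM = M_A − M_B = 8.619 − (-4.624) = 13.243; smaller M is more luminous → Star B.
L ratio = 10^(0.4 |ΔM|) = 10^5.297 = 198300

Star B is more luminous, by a factor of 198000.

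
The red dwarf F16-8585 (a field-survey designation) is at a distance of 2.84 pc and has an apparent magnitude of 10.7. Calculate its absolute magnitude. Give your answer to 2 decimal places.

5 log₁₀(d/10 pc) = 5 log₁₀(2.840) − 5 = -2.733
M = m − 5 log₁₀(d/10) = 10.7 + 2.733 = 13.433

M ≈ 13.43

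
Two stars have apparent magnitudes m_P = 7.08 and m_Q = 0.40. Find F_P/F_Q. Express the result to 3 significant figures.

Δm = 7.08 − (0.40) = 6.68
Flux ratio = 10^(−0.4 Δm) = 10^(−0.4 × 6.68) = 10^-2.672 = 2.128×10^-3

F_P/F_Q ≈ 2.13×10^-3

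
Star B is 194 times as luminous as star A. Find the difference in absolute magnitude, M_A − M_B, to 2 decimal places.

Pogson: ΔM = −2.5 log₁₀(ratio) = −2.5 log₁₀(194) = −2.5 × 2.2878 = -5.720
Star B is brighter so has the smaller magnitude: M_A − M_B is positive.

M_A − M_B ≈ 5.72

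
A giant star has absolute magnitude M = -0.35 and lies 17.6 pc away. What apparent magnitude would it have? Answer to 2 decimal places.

m ≈ 0.88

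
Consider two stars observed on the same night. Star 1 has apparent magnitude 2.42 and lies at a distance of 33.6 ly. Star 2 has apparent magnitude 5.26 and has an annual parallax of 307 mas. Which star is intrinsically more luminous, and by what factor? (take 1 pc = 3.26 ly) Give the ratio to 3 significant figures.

Star 1: d = 33.6 ly / 3.26 = 10.31 pc
Star 1: M = m − 5 log₁₀ d + 5 = 2.42 − 5·1.0131 + 5 = 2.354
Star 2: p = 307 mas = 0.307″ → d = 1/p = 3.257 pc
Star 2: M = m − 5 log₁₀ d + 5 = 5.26 − 5·0.5129 + 5 = 7.696
ΔM = M_1 − M_2 = 2.354 − (7.696) = -5.341; smaller M is more luminous → Star 1.
L ratio = 10^(0.4 |ΔM|) = 10^2.137 = 136.9

Star 1 is more luminous, by a factor of 137.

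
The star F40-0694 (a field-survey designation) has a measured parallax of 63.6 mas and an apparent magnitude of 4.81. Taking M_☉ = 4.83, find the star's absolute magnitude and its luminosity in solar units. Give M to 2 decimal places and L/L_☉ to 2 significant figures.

M ≈ 3.83; L/L_☉ ≈ 2.5

d = 1/p = 1000/63.6 mas = 15.72 pc
M = m − 5 log₁₀ d + 5 = 4.81 − 5·1.1965 + 5 = 3.827
M − M_☉ = 3.827 − 4.83 = -1.003
L/L_☉ = 10^(−0.4 × -1.003) = 2.518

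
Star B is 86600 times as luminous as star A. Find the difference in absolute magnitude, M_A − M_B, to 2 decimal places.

M_A − M_B ≈ 12.34

Pogson: ΔM = −2.5 log₁₀(ratio) = −2.5 log₁₀(86600) = −2.5 × 4.9375 = -12.344
Star B is brighter so has the smaller magnitude: M_A − M_B is positive.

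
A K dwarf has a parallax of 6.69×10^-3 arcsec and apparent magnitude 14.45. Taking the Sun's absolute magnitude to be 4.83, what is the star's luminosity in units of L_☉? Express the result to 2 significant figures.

L/L_☉ ≈ 0.032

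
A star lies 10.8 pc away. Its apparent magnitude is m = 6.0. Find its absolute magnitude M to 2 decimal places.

5 log₁₀(d/10 pc) = 5 log₁₀(10.80) − 5 = 0.167
M = m − 5 log₁₀(d/10) = 6.0 − 0.167 = 5.833

M ≈ 5.83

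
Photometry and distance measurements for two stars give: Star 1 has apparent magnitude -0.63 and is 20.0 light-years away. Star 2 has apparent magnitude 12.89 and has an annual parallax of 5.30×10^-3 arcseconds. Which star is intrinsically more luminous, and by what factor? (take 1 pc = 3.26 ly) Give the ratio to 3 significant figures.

Star 1 is more luminous, by a factor of 271.

Star 1: d = 20.0 ly / 3.26 = 6.135 pc
Star 1: M = m − 5 log₁₀ d + 5 = -0.63 − 5·0.7878 + 5 = 0.431
Star 2: d = 1/p = 1/5.30×10^-3″ = 188.7 pc
Star 2: M = m − 5 log₁₀ d + 5 = 12.89 − 5·2.2757 + 5 = 6.511
ΔM = M_1 − M_2 = 0.431 − (6.511) = -6.080; smaller M is more luminous → Star 1.
L ratio = 10^(0.4 |ΔM|) = 10^2.432 = 270.5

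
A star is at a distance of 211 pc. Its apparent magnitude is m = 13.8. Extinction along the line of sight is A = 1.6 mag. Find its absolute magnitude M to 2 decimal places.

M ≈ 5.58

5 log₁₀(d/10 pc) = 5 log₁₀(211.0) − 5 = 6.621
M = m − 5 log₁₀(d/10) − A = 13.8 − 6.621 − 1.6 = 5.579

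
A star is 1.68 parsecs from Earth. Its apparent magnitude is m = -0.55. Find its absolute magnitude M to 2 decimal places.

M ≈ 3.32

5 log₁₀(d/10 pc) = 5 log₁₀(1.680) − 5 = -3.873
M = m − 5 log₁₀(d/10) = -0.55 + 3.873 = 3.323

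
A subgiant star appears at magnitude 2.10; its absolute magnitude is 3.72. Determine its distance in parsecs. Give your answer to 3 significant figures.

Distance modulus: m − M = 2.10 − (3.72) = -1.620
m − M = 5 log₁₀ d − 5
log₁₀ d = (m − M)/5 + 1 = 0.6760
d = 10^0.6760 = 4.742 pc

d ≈ 4.74 pc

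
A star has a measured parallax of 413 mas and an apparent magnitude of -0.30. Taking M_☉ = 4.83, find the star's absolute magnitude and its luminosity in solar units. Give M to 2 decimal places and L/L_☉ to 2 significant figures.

d = 1/p = 1000/413 mas = 2.421 pc
M = m − 5 log₁₀ d + 5 = -0.30 − 5·0.3840 + 5 = 2.780
M − M_☉ = 2.780 − 4.83 = -2.050
L/L_☉ = 10^(−0.4 × -2.050) = 6.608

M ≈ 2.78; L/L_☉ ≈ 6.6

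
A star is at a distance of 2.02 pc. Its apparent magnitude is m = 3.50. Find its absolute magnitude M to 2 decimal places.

5 log₁₀(d/10 pc) = 5 log₁₀(2.020) − 5 = -3.473
M = m − 5 log₁₀(d/10) = 3.50 + 3.473 = 6.973

M ≈ 6.97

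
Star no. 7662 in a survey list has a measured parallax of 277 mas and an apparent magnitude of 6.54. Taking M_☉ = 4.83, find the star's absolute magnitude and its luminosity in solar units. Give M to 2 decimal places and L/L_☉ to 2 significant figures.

M ≈ 8.75; L/L_☉ ≈ 0.027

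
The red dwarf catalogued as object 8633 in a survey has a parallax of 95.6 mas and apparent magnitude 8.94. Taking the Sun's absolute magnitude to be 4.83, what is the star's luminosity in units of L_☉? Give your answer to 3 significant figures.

d = 1/p = 1000/95.6 mas = 10.46 pc
M = m − 5 log₁₀ d + 5 = 8.94 − 5·1.0195 + 5 = 8.842
M − M_☉ = 8.842 − 4.83 = 4.012
L/L_☉ = 10^(−0.4 × 4.012) = 0.02484

L/L_☉ ≈ 0.0248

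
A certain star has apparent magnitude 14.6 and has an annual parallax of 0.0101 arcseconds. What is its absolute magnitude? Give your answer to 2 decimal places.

d = 1/p = 1/0.0101″ = 99.01 pc
5 log₁₀(d/10 pc) = 5 log₁₀(99.01) − 5 = 4.978
M = m − 5 log₁₀(d/10) = 14.6 − 4.978 = 9.622

M ≈ 9.62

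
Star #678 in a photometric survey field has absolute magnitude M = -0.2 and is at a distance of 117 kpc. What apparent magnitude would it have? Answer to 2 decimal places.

m ≈ 20.14

d = 117 kpc = 117000 pc
m = M + 5 log₁₀ d − 5 = -0.2 + 5·5.0682 − 5 = 20.141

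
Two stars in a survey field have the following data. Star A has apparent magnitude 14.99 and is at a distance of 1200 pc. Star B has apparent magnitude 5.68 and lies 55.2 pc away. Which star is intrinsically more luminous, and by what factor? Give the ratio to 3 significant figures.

Star B is more luminous, by a factor of 11.2.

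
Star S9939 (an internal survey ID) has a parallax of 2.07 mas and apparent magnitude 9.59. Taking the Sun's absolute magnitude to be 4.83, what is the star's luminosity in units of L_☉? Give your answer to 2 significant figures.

d = 1/p = 1000/2.07 mas = 483.1 pc
M = m − 5 log₁₀ d + 5 = 9.59 − 5·2.6840 + 5 = 1.170
M − M_☉ = 1.170 − 4.83 = -3.660
L/L_☉ = 10^(−0.4 × -3.660) = 29.11

L/L_☉ ≈ 29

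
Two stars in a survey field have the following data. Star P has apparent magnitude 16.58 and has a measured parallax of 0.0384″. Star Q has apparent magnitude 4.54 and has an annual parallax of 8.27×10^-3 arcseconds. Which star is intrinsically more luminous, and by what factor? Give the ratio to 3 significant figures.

Star P: d = 1/p = 1/0.0384″ = 26.04 pc
Star P: M = m − 5 log₁₀ d + 5 = 16.58 − 5·1.4157 + 5 = 14.502
Star Q: d = 1/p = 1/8.27×10^-3″ = 120.9 pc
Star Q: M = m − 5 log₁₀ d + 5 = 4.54 − 5·2.0825 + 5 = -0.872
ΔM = M_P − M_Q = 14.502 − (-0.872) = 15.374; smaller M is more luminous → Star Q.
L ratio = 10^(0.4 |ΔM|) = 10^6.150 = 1.411×10^6

Star Q is more luminous, by a factor of 1.41×10^6.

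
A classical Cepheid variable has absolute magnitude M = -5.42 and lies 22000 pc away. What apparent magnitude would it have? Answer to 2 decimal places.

m = M + 5 log₁₀ d − 5 = -5.42 + 5·4.3424 − 5 = 11.292

m ≈ 11.29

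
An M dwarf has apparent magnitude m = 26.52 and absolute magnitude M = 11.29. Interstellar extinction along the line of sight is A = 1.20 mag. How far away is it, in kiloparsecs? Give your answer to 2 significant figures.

m − M = 5 log₁₀(d/10 pc) + A  ⇒  26.52 − (11.29) − 1.20 = 5 log₁₀(d/10)
14.030 = 5 log₁₀(d/10)
log₁₀ d = (m − M − A)/5 + 1 = 3.8060
d = 10^3.8060 = 6397 pc
= 6.397 kpc

d ≈ 6.4 kpc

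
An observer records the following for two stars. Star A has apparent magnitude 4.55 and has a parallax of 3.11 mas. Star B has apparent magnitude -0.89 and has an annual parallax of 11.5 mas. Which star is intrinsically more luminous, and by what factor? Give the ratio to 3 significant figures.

Star B is more luminous, by a factor of 11.0.

Star A: p = 3.11 mas = 3.11×10^-3″ → d = 1/p = 321.5 pc
Star A: M = m − 5 log₁₀ d + 5 = 4.55 − 5·2.5072 + 5 = -2.986
Star B: p = 11.5 mas = 0.0115″ → d = 1/p = 86.96 pc
Star B: M = m − 5 log₁₀ d + 5 = -0.89 − 5·1.9393 + 5 = -5.587
ΔM = M_A − M_B = -2.986 − (-5.587) = 2.600; smaller M is more luminous → Star B.
L ratio = 10^(0.4 |ΔM|) = 10^1.040 = 10.97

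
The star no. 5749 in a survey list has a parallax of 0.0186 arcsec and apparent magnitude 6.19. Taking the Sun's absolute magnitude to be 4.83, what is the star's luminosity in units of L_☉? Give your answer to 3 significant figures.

L/L_☉ ≈ 8.26

d = 1/p = 1/0.0186″ = 53.76 pc
M = m − 5 log₁₀ d + 5 = 6.19 − 5·1.7305 + 5 = 2.538
M − M_☉ = 2.538 − 4.83 = -2.292
L/L_☉ = 10^(−0.4 × -2.292) = 8.260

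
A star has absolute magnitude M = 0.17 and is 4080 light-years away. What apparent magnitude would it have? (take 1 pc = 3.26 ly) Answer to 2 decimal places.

m ≈ 10.66

d = 4080 ly / 3.26 = 1252 pc
m = M + 5 log₁₀ d − 5 = 0.17 + 5·3.0974 − 5 = 10.657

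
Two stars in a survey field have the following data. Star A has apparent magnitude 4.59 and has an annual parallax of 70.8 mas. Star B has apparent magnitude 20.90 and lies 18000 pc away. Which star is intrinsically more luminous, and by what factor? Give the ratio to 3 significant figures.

Star A: p = 70.8 mas = 0.0708″ → d = 1/p = 14.12 pc
Star A: M = m − 5 log₁₀ d + 5 = 4.59 − 5·1.1500 + 5 = 3.840
Star B: M = m − 5 log₁₀ d + 5 = 20.90 − 5·4.2553 + 5 = 4.624
ΔM = M_A − M_B = 3.840 − (4.624) = -0.783; smaller M is more luminous → Star A.
L ratio = 10^(0.4 |ΔM|) = 10^0.313 = 2.058

Star A is more luminous, by a factor of 2.06.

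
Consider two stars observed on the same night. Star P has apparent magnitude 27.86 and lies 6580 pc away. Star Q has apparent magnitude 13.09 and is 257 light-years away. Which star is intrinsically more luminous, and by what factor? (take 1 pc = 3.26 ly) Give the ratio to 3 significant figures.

Star Q is more luminous, by a factor of 116.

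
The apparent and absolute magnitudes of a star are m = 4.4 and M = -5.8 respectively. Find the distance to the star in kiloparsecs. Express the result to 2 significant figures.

Distance modulus: m − M = 4.4 − (-5.8) = 10.200
m − M = 5 log₁₀ d − 5
log₁₀ d = (m − M)/5 + 1 = 3.0400
d = 10^3.0400 = 1096 pc
= 1.096 kpc

d ≈ 1.1 kpc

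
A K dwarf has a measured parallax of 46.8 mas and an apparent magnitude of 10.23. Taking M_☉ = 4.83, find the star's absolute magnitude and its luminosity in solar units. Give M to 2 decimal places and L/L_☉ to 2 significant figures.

d = 1/p = 1000/46.8 mas = 21.37 pc
M = m − 5 log₁₀ d + 5 = 10.23 − 5·1.3298 + 5 = 8.581
M − M_☉ = 8.581 − 4.83 = 3.751
L/L_☉ = 10^(−0.4 × 3.751) = 0.03159

M ≈ 8.58; L/L_☉ ≈ 0.032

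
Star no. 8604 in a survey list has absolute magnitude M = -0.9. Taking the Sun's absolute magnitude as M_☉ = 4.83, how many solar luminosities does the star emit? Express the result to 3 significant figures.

M − M_☉ = -0.9 − 4.83 = -5.730
L/L_☉ = 10^(−0.4 (M − M_☉)) = 10^2.292 = 195.9

L/L_☉ ≈ 196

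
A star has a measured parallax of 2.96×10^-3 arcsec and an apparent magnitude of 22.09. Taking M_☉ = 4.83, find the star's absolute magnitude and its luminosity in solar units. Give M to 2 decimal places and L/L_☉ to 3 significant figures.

d = 1/p = 1/2.96×10^-3″ = 337.8 pc
M = m − 5 log₁₀ d + 5 = 22.09 − 5·2.5287 + 5 = 14.446
M − M_☉ = 14.446 − 4.83 = 9.616
L/L_☉ = 10^(−0.4 × 9.616) = 1.424×10^-4

M ≈ 14.45; L/L_☉ ≈ 1.42×10^-4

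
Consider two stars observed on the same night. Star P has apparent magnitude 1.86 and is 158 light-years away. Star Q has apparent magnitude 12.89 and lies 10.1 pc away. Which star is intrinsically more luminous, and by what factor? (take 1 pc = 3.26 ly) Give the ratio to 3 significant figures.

Star P is more luminous, by a factor of 595000.

Star P: d = 158 ly / 3.26 = 48.47 pc
Star P: M = m − 5 log₁₀ d + 5 = 1.86 − 5·1.6854 + 5 = -1.567
Star Q: M = m − 5 log₁₀ d + 5 = 12.89 − 5·1.0043 + 5 = 12.868
ΔM = M_P − M_Q = -1.567 − (12.868) = -14.436; smaller M is more luminous → Star P.
L ratio = 10^(0.4 |ΔM|) = 10^5.774 = 594600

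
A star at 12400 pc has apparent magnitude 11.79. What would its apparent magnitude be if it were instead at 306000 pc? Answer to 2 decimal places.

m ≈ 18.75

Flux ∝ 1/d², so Δm = 5 log₁₀(d₂/d₁) = 5 log₁₀(306000/12400) = 6.961
m₂ = m₁ + Δm = 11.79 + (6.961) = 18.751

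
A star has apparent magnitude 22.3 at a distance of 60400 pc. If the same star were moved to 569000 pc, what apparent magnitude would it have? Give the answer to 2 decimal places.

m ≈ 27.17

Flux ∝ 1/d², so Δm = 5 log₁₀(d₂/d₁) = 5 log₁₀(569000/60400) = 4.870
m₂ = m₁ + Δm = 22.3 + (4.870) = 27.170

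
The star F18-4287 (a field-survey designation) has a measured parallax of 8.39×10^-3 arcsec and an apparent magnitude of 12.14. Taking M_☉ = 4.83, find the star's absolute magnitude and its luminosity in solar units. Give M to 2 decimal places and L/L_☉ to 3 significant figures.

d = 1/p = 1/8.39×10^-3″ = 119.2 pc
M = m − 5 log₁₀ d + 5 = 12.14 − 5·2.0762 + 5 = 6.759
M − M_☉ = 6.759 − 4.83 = 1.929
L/L_☉ = 10^(−0.4 × 1.929) = 0.1692

M ≈ 6.76; L/L_☉ ≈ 0.169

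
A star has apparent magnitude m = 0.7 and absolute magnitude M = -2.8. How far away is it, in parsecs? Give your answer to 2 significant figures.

d ≈ 50 pc

μ = m − M = 3.500
m − M = 5 log₁₀ d − 5
log₁₀ d = (m − M)/5 + 1 = 1.7000
d = 10^1.7000 = 50.12 pc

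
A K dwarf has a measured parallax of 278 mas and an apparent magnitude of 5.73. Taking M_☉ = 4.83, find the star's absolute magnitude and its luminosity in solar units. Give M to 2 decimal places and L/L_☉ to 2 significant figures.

d = 1/p = 1000/278 mas = 3.597 pc
M = m − 5 log₁₀ d + 5 = 5.73 − 5·0.5560 + 5 = 7.950
M − M_☉ = 7.950 − 4.83 = 3.120
L/L_☉ = 10^(−0.4 × 3.120) = 0.05648

M ≈ 7.95; L/L_☉ ≈ 0.056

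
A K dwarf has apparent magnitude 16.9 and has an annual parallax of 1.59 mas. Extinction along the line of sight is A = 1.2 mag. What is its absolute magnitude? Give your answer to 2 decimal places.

p = 1.59 mas = 1.59×10^-3″ → d = 1/p = 628.9 pc
5 log₁₀(d/10 pc) = 5 log₁₀(628.9) − 5 = 8.993
M = m − 5 log₁₀(d/10) − A = 16.9 − 8.993 − 1.2 = 6.707

M ≈ 6.71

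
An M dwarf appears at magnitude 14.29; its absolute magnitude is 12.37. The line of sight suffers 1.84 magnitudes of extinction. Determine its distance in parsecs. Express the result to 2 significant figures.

d ≈ 10 pc

m − M = 5 log₁₀(d/10 pc) + A  ⇒  14.29 − (12.37) − 1.84 = 5 log₁₀(d/10)
0.080 = 5 log₁₀(d/10)
log₁₀ d = (m − M − A)/5 + 1 = 1.0160
d = 10^1.0160 = 10.38 pc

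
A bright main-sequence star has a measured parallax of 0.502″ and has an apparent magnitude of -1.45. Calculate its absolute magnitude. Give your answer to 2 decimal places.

M ≈ 2.05

d = 1/p = 1/0.502″ = 1.992 pc
5 log₁₀(d/10 pc) = 5 log₁₀(1.992) − 5 = -3.504
M = m − 5 log₁₀(d/10) = -1.45 + 3.504 = 2.054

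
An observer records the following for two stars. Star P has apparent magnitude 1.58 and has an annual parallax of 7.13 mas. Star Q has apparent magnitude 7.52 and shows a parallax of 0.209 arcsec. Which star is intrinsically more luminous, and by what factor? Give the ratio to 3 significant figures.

Star P is more luminous, by a factor of 204000.

Star P: p = 7.13 mas = 7.13×10^-3″ → d = 1/p = 140.3 pc
Star P: M = m − 5 log₁₀ d + 5 = 1.58 − 5·2.1469 + 5 = -4.155
Star Q: d = 1/p = 1/0.209″ = 4.785 pc
Star Q: M = m − 5 log₁₀ d + 5 = 7.52 − 5·0.6799 + 5 = 9.121
ΔM = M_P − M_Q = -4.155 − (9.121) = -13.275; smaller M is more luminous → Star P.
L ratio = 10^(0.4 |ΔM|) = 10^5.310 = 204200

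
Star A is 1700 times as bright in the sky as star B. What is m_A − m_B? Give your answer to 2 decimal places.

Pogson: Δm = −2.5 log₁₀(ratio) = −2.5 log₁₀(1700) = −2.5 × 3.2304 = -8.076
Star A is brighter, so it has the smaller magnitude: the difference is negative.

m_A − m_B ≈ -8.08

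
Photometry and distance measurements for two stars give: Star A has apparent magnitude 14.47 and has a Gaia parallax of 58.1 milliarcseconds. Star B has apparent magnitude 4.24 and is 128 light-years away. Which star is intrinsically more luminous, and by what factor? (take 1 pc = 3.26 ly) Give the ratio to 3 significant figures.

Star A: p = 58.1 mas = 0.0581″ → d = 1/p = 17.21 pc
Star A: M = m − 5 log₁₀ d + 5 = 14.47 − 5·1.2358 + 5 = 13.291
Star B: d = 128 ly / 3.26 = 39.26 pc
Star B: M = m − 5 log₁₀ d + 5 = 4.24 − 5·1.5940 + 5 = 1.270
ΔM = M_A − M_B = 13.291 − (1.270) = 12.021; smaller M is more luminous → Star B.
L ratio = 10^(0.4 |ΔM|) = 10^4.808 = 64320

Star B is more luminous, by a factor of 64300.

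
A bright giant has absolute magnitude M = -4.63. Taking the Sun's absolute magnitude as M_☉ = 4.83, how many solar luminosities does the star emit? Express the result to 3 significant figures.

L/L_☉ ≈ 6080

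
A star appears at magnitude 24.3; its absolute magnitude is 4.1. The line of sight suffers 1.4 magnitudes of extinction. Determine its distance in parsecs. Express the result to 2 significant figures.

m − M = 5 log₁₀(d/10 pc) + A  ⇒  24.3 − (4.1) − 1.4 = 5 log₁₀(d/10)
18.800 = 5 log₁₀(d/10)
log₁₀ d = (m − M − A)/5 + 1 = 4.7600
d = 10^4.7600 = 57540 pc

d ≈ 58000 pc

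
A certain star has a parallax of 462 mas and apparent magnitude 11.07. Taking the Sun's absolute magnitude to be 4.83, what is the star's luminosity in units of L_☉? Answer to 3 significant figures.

L/L_☉ ≈ 1.50×10^-4

d = 1/p = 1000/462 mas = 2.165 pc
M = m − 5 log₁₀ d + 5 = 11.07 − 5·0.3354 + 5 = 14.393
M − M_☉ = 14.393 − 4.83 = 9.563
L/L_☉ = 10^(−0.4 × 9.563) = 1.495×10^-4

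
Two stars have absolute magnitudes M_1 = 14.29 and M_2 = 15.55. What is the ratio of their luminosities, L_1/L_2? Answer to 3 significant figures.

L_1/L_2 ≈ 3.19

ΔM = M_1 − M_2 = -1.26
L_1/L_2 = 10^(−0.4 ΔM) = 10^0.504 = 3.192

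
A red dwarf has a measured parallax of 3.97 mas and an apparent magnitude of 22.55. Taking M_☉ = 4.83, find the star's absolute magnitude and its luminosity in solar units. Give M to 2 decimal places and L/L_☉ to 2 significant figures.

d = 1/p = 1000/3.97 mas = 251.9 pc
M = m − 5 log₁₀ d + 5 = 22.55 − 5·2.4012 + 5 = 15.544
M − M_☉ = 15.544 − 4.83 = 10.714
L/L_☉ = 10^(−0.4 × 10.714) = 5.181×10^-5

M ≈ 15.54; L/L_☉ ≈ 5.2×10^-5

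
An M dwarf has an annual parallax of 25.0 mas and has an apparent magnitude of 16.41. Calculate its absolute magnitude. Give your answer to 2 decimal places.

p = 25.0 mas = 0.0250″ → d = 1/p = 40.00 pc
5 log₁₀(d/10 pc) = 5 log₁₀(40.00) − 5 = 3.010
M = m − 5 log₁₀(d/10) = 16.41 − 3.010 = 13.400

M ≈ 13.40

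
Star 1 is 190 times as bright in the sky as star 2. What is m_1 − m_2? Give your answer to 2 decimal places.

m_1 − m_2 ≈ -5.70

Pogson: Δm = −2.5 log₁₀(ratio) = −2.5 log₁₀(190) = −2.5 × 2.2788 = -5.697
Star 1 is brighter, so it has the smaller magnitude: the difference is negative.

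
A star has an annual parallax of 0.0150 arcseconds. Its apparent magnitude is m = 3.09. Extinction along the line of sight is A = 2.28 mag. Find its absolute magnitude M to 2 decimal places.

M ≈ -3.31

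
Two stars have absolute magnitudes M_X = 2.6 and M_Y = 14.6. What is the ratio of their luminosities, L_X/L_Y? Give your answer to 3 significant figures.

ΔM = M_X − M_Y = -12.0
L_X/L_Y = 10^(−0.4 ΔM) = 10^4.800 = 63100

L_X/L_Y ≈ 63100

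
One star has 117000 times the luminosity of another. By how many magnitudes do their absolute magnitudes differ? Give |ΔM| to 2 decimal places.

Pogson: ΔM = −2.5 log₁₀(ratio) = −2.5 log₁₀(117000) = −2.5 × 5.0682 = -12.670

|ΔM| ≈ 12.67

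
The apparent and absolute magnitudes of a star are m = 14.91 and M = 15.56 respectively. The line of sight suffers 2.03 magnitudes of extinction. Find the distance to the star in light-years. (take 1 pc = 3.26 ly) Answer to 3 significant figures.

m − M = 5 log₁₀(d/10 pc) + A  ⇒  14.91 − (15.56) − 2.03 = 5 log₁₀(d/10)
-2.680 = 5 log₁₀(d/10)
log₁₀ d = (m − M − A)/5 + 1 = 0.4640
d = 10^0.4640 = 2.911 pc
= 9.489 ly

d ≈ 9.49 ly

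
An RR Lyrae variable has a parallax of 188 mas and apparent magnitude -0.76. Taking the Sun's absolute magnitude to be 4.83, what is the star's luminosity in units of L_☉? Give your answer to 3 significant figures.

L/L_☉ ≈ 48.7

d = 1/p = 1000/188 mas = 5.319 pc
M = m − 5 log₁₀ d + 5 = -0.76 − 5·0.7258 + 5 = 0.611
M − M_☉ = 0.611 − 4.83 = -4.219
L/L_☉ = 10^(−0.4 × -4.219) = 48.72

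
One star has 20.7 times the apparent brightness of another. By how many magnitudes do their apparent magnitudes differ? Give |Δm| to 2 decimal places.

|Δm| ≈ 3.29

Pogson: Δm = −2.5 log₁₀(ratio) = −2.5 log₁₀(20.7) = −2.5 × 1.3160 = -3.290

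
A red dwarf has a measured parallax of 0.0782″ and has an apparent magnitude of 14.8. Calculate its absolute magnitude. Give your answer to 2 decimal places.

d = 1/p = 1/0.0782″ = 12.79 pc
5 log₁₀(d/10 pc) = 5 log₁₀(12.79) − 5 = 0.534
M = m − 5 log₁₀(d/10) = 14.8 − 0.534 = 14.266

M ≈ 14.27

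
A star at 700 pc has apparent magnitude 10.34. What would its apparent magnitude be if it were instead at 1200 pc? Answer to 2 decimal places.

Flux ∝ 1/d², so Δm = 5 log₁₀(d₂/d₁) = 5 log₁₀(1200/700) = 1.170
m₂ = m₁ + Δm = 10.34 + (1.170) = 11.510

m ≈ 11.51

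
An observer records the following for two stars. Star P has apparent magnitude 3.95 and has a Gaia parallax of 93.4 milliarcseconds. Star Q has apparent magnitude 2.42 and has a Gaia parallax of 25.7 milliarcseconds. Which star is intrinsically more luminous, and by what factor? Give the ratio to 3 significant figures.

Star P: p = 93.4 mas = 0.0934″ → d = 1/p = 10.71 pc
Star P: M = m − 5 log₁₀ d + 5 = 3.95 − 5·1.0297 + 5 = 3.802
Star Q: p = 25.7 mas = 0.0257″ → d = 1/p = 38.91 pc
Star Q: M = m − 5 log₁₀ d + 5 = 2.42 − 5·1.5901 + 5 = -0.530
ΔM = M_P − M_Q = 3.802 − (-0.530) = 4.332; smaller M is more luminous → Star Q.
L ratio = 10^(0.4 |ΔM|) = 10^1.733 = 54.05

Star Q is more luminous, by a factor of 54.1.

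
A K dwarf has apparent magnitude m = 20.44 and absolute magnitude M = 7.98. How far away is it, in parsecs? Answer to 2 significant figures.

d ≈ 3100 pc

Distance modulus: m − M = 20.44 − (7.98) = 12.460
m − M = 5 log₁₀ d − 5
log₁₀ d = (m − M)/5 + 1 = 3.4920
d = 10^3.4920 = 3105 pc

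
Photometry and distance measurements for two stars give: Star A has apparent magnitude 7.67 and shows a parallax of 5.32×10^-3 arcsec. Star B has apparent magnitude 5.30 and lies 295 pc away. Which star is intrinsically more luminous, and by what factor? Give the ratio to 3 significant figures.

Star B is more luminous, by a factor of 21.9.

Star A: d = 1/p = 1/5.32×10^-3″ = 188.0 pc
Star A: M = m − 5 log₁₀ d + 5 = 7.67 − 5·2.2741 + 5 = 1.300
Star B: M = m − 5 log₁₀ d + 5 = 5.30 − 5·2.4698 + 5 = -2.049
ΔM = M_A − M_B = 1.300 − (-2.049) = 3.349; smaller M is more luminous → Star B.
L ratio = 10^(0.4 |ΔM|) = 10^1.339 = 21.85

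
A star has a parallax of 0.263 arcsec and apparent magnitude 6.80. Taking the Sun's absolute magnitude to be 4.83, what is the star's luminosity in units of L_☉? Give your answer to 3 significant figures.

L/L_☉ ≈ 0.0236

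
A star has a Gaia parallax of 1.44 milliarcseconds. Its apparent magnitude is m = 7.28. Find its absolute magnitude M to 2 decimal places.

p = 1.44 mas = 1.44×10^-3″ → d = 1/p = 694.4 pc
5 log₁₀(d/10 pc) = 5 log₁₀(694.4) − 5 = 9.208
M = m − 5 log₁₀(d/10) = 7.28 − 9.208 = -1.928

M ≈ -1.93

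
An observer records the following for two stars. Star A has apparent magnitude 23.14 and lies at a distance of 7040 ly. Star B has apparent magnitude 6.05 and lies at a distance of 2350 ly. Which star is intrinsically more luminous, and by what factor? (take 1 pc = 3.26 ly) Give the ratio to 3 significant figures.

Star B is more luminous, by a factor of 764000.

Star A: d = 7040 ly / 3.26 = 2160 pc
Star A: M = m − 5 log₁₀ d + 5 = 23.14 − 5·3.3344 + 5 = 11.468
Star B: d = 2350 ly / 3.26 = 720.9 pc
Star B: M = m − 5 log₁₀ d + 5 = 6.05 − 5·2.8579 + 5 = -3.239
ΔM = M_A − M_B = 11.468 − (-3.239) = 14.707; smaller M is more luminous → Star B.
L ratio = 10^(0.4 |ΔM|) = 10^5.883 = 763800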